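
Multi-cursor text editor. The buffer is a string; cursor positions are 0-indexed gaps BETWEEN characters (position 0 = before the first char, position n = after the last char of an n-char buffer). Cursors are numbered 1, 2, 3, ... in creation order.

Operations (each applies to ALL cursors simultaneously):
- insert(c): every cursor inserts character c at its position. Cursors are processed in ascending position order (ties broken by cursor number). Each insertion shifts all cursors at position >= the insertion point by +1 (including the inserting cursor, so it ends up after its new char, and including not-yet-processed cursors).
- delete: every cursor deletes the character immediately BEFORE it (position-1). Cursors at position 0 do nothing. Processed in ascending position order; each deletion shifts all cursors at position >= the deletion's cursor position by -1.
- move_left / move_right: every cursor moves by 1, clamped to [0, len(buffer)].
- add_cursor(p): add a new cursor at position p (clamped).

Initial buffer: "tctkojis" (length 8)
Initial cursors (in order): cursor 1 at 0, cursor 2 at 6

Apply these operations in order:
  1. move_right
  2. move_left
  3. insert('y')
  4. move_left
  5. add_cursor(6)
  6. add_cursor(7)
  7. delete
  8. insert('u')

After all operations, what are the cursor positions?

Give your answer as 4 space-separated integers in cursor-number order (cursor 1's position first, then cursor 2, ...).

After op 1 (move_right): buffer="tctkojis" (len 8), cursors c1@1 c2@7, authorship ........
After op 2 (move_left): buffer="tctkojis" (len 8), cursors c1@0 c2@6, authorship ........
After op 3 (insert('y')): buffer="ytctkojyis" (len 10), cursors c1@1 c2@8, authorship 1......2..
After op 4 (move_left): buffer="ytctkojyis" (len 10), cursors c1@0 c2@7, authorship 1......2..
After op 5 (add_cursor(6)): buffer="ytctkojyis" (len 10), cursors c1@0 c3@6 c2@7, authorship 1......2..
After op 6 (add_cursor(7)): buffer="ytctkojyis" (len 10), cursors c1@0 c3@6 c2@7 c4@7, authorship 1......2..
After op 7 (delete): buffer="ytctyis" (len 7), cursors c1@0 c2@4 c3@4 c4@4, authorship 1...2..
After op 8 (insert('u')): buffer="uytctuuuyis" (len 11), cursors c1@1 c2@8 c3@8 c4@8, authorship 11...2342..

Answer: 1 8 8 8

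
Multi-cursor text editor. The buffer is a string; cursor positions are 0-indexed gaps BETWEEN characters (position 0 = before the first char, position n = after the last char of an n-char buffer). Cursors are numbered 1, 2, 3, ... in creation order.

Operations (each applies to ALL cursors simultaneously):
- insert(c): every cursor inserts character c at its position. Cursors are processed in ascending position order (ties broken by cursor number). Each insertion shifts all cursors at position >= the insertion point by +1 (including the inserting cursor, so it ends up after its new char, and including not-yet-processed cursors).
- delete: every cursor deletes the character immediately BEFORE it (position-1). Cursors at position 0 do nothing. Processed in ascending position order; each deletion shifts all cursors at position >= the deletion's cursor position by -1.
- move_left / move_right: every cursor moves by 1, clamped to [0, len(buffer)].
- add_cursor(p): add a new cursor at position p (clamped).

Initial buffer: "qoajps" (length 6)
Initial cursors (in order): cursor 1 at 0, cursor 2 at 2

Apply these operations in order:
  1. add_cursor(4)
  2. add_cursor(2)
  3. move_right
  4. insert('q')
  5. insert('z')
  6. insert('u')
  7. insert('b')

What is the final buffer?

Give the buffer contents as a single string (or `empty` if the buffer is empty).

Answer: qqzuboaqqzzuubbjpqzubs

Derivation:
After op 1 (add_cursor(4)): buffer="qoajps" (len 6), cursors c1@0 c2@2 c3@4, authorship ......
After op 2 (add_cursor(2)): buffer="qoajps" (len 6), cursors c1@0 c2@2 c4@2 c3@4, authorship ......
After op 3 (move_right): buffer="qoajps" (len 6), cursors c1@1 c2@3 c4@3 c3@5, authorship ......
After op 4 (insert('q')): buffer="qqoaqqjpqs" (len 10), cursors c1@2 c2@6 c4@6 c3@9, authorship .1..24..3.
After op 5 (insert('z')): buffer="qqzoaqqzzjpqzs" (len 14), cursors c1@3 c2@9 c4@9 c3@13, authorship .11..2424..33.
After op 6 (insert('u')): buffer="qqzuoaqqzzuujpqzus" (len 18), cursors c1@4 c2@12 c4@12 c3@17, authorship .111..242424..333.
After op 7 (insert('b')): buffer="qqzuboaqqzzuubbjpqzubs" (len 22), cursors c1@5 c2@15 c4@15 c3@21, authorship .1111..24242424..3333.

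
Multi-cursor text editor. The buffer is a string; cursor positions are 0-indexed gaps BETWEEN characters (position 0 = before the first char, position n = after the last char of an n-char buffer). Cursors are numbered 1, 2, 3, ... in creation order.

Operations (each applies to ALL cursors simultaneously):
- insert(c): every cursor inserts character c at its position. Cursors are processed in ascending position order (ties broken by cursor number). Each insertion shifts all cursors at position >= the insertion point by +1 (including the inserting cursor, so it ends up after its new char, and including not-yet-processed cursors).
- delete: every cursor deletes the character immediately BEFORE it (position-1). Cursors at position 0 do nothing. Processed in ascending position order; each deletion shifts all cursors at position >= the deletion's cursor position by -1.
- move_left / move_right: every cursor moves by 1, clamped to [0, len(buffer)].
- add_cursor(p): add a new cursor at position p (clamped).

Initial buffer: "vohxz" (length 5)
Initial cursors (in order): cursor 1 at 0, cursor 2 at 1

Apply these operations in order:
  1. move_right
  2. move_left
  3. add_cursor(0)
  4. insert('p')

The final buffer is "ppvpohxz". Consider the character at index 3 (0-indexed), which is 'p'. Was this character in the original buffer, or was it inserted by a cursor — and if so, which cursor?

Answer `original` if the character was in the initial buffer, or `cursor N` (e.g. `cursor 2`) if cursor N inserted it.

After op 1 (move_right): buffer="vohxz" (len 5), cursors c1@1 c2@2, authorship .....
After op 2 (move_left): buffer="vohxz" (len 5), cursors c1@0 c2@1, authorship .....
After op 3 (add_cursor(0)): buffer="vohxz" (len 5), cursors c1@0 c3@0 c2@1, authorship .....
After op 4 (insert('p')): buffer="ppvpohxz" (len 8), cursors c1@2 c3@2 c2@4, authorship 13.2....
Authorship (.=original, N=cursor N): 1 3 . 2 . . . .
Index 3: author = 2

Answer: cursor 2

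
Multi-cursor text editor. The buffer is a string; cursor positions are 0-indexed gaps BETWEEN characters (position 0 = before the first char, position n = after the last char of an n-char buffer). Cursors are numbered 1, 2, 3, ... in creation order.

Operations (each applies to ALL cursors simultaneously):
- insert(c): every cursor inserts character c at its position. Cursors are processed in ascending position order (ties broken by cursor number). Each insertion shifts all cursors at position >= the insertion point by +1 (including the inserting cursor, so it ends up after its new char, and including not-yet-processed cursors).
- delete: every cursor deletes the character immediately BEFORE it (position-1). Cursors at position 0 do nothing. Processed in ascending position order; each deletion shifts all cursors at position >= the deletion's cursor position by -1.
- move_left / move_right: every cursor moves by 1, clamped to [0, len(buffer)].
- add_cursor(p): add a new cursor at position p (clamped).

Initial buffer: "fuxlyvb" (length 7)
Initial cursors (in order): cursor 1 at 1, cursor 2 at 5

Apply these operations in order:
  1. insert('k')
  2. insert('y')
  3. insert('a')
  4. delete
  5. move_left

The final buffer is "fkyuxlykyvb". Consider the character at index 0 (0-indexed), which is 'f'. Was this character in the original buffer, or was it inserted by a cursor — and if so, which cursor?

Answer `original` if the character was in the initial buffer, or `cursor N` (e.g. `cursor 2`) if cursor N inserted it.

Answer: original

Derivation:
After op 1 (insert('k')): buffer="fkuxlykvb" (len 9), cursors c1@2 c2@7, authorship .1....2..
After op 2 (insert('y')): buffer="fkyuxlykyvb" (len 11), cursors c1@3 c2@9, authorship .11....22..
After op 3 (insert('a')): buffer="fkyauxlykyavb" (len 13), cursors c1@4 c2@11, authorship .111....222..
After op 4 (delete): buffer="fkyuxlykyvb" (len 11), cursors c1@3 c2@9, authorship .11....22..
After op 5 (move_left): buffer="fkyuxlykyvb" (len 11), cursors c1@2 c2@8, authorship .11....22..
Authorship (.=original, N=cursor N): . 1 1 . . . . 2 2 . .
Index 0: author = original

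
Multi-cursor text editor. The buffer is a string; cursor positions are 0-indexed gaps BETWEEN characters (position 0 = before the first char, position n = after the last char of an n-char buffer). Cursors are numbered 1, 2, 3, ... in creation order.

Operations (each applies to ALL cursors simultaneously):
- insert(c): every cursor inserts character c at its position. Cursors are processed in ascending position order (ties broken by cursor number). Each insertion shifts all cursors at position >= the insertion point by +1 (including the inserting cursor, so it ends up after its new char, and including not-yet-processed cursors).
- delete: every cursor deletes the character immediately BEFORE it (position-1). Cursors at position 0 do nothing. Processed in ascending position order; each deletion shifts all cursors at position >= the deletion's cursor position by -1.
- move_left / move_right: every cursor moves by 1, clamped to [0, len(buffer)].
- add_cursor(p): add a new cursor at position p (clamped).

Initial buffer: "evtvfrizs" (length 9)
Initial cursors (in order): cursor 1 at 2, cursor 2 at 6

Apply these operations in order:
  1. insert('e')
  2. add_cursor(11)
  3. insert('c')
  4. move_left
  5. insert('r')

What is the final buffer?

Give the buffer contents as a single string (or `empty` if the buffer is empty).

After op 1 (insert('e')): buffer="evetvfreizs" (len 11), cursors c1@3 c2@8, authorship ..1....2...
After op 2 (add_cursor(11)): buffer="evetvfreizs" (len 11), cursors c1@3 c2@8 c3@11, authorship ..1....2...
After op 3 (insert('c')): buffer="evectvfrecizsc" (len 14), cursors c1@4 c2@10 c3@14, authorship ..11....22...3
After op 4 (move_left): buffer="evectvfrecizsc" (len 14), cursors c1@3 c2@9 c3@13, authorship ..11....22...3
After op 5 (insert('r')): buffer="everctvfrercizsrc" (len 17), cursors c1@4 c2@11 c3@16, authorship ..111....222...33

Answer: everctvfrercizsrc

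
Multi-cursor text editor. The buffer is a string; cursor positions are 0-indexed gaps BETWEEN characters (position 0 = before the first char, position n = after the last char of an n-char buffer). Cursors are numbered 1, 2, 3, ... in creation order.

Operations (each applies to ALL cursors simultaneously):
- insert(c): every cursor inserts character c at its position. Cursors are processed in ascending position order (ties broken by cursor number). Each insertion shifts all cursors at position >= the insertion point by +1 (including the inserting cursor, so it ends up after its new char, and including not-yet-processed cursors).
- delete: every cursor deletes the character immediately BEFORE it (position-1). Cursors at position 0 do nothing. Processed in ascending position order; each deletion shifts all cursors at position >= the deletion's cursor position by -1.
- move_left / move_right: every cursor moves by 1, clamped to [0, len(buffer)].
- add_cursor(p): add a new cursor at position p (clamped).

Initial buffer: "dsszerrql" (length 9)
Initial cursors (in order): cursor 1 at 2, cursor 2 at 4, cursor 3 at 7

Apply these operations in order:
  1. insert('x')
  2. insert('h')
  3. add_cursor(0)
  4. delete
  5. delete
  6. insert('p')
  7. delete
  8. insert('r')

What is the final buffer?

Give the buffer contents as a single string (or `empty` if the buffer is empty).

Answer: rdsrszrerrrql

Derivation:
After op 1 (insert('x')): buffer="dsxszxerrxql" (len 12), cursors c1@3 c2@6 c3@10, authorship ..1..2...3..
After op 2 (insert('h')): buffer="dsxhszxherrxhql" (len 15), cursors c1@4 c2@8 c3@13, authorship ..11..22...33..
After op 3 (add_cursor(0)): buffer="dsxhszxherrxhql" (len 15), cursors c4@0 c1@4 c2@8 c3@13, authorship ..11..22...33..
After op 4 (delete): buffer="dsxszxerrxql" (len 12), cursors c4@0 c1@3 c2@6 c3@10, authorship ..1..2...3..
After op 5 (delete): buffer="dsszerrql" (len 9), cursors c4@0 c1@2 c2@4 c3@7, authorship .........
After op 6 (insert('p')): buffer="pdspszperrpql" (len 13), cursors c4@1 c1@4 c2@7 c3@11, authorship 4..1..2...3..
After op 7 (delete): buffer="dsszerrql" (len 9), cursors c4@0 c1@2 c2@4 c3@7, authorship .........
After op 8 (insert('r')): buffer="rdsrszrerrrql" (len 13), cursors c4@1 c1@4 c2@7 c3@11, authorship 4..1..2...3..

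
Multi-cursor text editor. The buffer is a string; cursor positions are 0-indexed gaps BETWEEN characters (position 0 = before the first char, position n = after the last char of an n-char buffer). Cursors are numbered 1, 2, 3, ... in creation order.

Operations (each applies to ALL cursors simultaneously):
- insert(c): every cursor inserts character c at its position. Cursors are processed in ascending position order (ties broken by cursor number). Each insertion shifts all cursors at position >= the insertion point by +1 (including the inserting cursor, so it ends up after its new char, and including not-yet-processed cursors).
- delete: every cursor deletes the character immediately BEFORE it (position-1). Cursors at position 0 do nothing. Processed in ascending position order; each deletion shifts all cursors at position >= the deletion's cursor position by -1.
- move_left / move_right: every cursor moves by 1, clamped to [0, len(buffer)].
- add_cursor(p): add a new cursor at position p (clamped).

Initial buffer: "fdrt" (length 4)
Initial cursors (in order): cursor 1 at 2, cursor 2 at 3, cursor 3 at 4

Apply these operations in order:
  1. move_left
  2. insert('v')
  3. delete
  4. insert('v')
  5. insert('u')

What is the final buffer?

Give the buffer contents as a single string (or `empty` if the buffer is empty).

Answer: fvudvurvut

Derivation:
After op 1 (move_left): buffer="fdrt" (len 4), cursors c1@1 c2@2 c3@3, authorship ....
After op 2 (insert('v')): buffer="fvdvrvt" (len 7), cursors c1@2 c2@4 c3@6, authorship .1.2.3.
After op 3 (delete): buffer="fdrt" (len 4), cursors c1@1 c2@2 c3@3, authorship ....
After op 4 (insert('v')): buffer="fvdvrvt" (len 7), cursors c1@2 c2@4 c3@6, authorship .1.2.3.
After op 5 (insert('u')): buffer="fvudvurvut" (len 10), cursors c1@3 c2@6 c3@9, authorship .11.22.33.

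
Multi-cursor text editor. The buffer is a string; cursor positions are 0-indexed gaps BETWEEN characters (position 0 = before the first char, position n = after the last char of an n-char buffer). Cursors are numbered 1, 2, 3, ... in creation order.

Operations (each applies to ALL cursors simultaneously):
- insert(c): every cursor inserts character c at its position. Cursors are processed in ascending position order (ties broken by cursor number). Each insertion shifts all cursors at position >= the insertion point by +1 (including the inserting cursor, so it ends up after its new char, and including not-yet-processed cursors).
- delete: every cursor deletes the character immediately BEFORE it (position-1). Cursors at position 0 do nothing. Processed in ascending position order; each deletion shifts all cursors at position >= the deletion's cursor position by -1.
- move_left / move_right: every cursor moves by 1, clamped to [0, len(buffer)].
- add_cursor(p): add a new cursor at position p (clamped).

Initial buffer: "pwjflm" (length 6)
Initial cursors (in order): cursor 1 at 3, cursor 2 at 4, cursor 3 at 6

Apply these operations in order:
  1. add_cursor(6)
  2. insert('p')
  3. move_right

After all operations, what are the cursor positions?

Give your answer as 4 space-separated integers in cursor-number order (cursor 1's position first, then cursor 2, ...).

Answer: 5 7 10 10

Derivation:
After op 1 (add_cursor(6)): buffer="pwjflm" (len 6), cursors c1@3 c2@4 c3@6 c4@6, authorship ......
After op 2 (insert('p')): buffer="pwjpfplmpp" (len 10), cursors c1@4 c2@6 c3@10 c4@10, authorship ...1.2..34
After op 3 (move_right): buffer="pwjpfplmpp" (len 10), cursors c1@5 c2@7 c3@10 c4@10, authorship ...1.2..34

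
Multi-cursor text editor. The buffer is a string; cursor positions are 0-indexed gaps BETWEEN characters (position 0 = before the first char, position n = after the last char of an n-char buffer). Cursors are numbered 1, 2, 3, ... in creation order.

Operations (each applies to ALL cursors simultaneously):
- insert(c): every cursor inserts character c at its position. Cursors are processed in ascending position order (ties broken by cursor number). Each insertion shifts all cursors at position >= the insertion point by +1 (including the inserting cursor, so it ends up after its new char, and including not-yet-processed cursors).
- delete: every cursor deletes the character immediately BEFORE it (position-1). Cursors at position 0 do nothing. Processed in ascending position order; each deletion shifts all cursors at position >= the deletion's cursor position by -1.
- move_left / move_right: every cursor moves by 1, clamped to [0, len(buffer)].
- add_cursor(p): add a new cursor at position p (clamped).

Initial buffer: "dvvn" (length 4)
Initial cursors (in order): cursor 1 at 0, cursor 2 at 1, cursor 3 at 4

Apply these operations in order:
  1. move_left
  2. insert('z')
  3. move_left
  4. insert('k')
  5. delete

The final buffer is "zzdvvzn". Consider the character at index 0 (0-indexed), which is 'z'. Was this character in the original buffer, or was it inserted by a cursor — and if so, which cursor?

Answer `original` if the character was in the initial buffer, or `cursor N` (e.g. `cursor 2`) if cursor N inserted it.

Answer: cursor 1

Derivation:
After op 1 (move_left): buffer="dvvn" (len 4), cursors c1@0 c2@0 c3@3, authorship ....
After op 2 (insert('z')): buffer="zzdvvzn" (len 7), cursors c1@2 c2@2 c3@6, authorship 12...3.
After op 3 (move_left): buffer="zzdvvzn" (len 7), cursors c1@1 c2@1 c3@5, authorship 12...3.
After op 4 (insert('k')): buffer="zkkzdvvkzn" (len 10), cursors c1@3 c2@3 c3@8, authorship 1122...33.
After op 5 (delete): buffer="zzdvvzn" (len 7), cursors c1@1 c2@1 c3@5, authorship 12...3.
Authorship (.=original, N=cursor N): 1 2 . . . 3 .
Index 0: author = 1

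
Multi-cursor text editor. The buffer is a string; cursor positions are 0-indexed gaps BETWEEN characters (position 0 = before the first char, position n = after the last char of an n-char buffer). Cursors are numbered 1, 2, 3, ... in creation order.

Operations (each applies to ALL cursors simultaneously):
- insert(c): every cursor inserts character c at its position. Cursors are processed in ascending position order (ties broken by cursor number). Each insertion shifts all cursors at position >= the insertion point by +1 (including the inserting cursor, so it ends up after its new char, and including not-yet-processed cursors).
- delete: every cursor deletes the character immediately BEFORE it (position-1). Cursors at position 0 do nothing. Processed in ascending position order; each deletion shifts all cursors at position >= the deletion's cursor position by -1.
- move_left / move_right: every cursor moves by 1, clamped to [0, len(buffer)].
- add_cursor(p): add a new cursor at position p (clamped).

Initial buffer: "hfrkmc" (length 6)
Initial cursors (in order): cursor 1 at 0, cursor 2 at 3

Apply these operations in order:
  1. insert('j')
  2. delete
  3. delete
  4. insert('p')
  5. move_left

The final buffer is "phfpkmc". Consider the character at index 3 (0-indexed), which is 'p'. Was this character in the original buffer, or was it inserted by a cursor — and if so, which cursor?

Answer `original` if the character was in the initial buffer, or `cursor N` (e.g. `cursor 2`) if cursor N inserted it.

After op 1 (insert('j')): buffer="jhfrjkmc" (len 8), cursors c1@1 c2@5, authorship 1...2...
After op 2 (delete): buffer="hfrkmc" (len 6), cursors c1@0 c2@3, authorship ......
After op 3 (delete): buffer="hfkmc" (len 5), cursors c1@0 c2@2, authorship .....
After op 4 (insert('p')): buffer="phfpkmc" (len 7), cursors c1@1 c2@4, authorship 1..2...
After op 5 (move_left): buffer="phfpkmc" (len 7), cursors c1@0 c2@3, authorship 1..2...
Authorship (.=original, N=cursor N): 1 . . 2 . . .
Index 3: author = 2

Answer: cursor 2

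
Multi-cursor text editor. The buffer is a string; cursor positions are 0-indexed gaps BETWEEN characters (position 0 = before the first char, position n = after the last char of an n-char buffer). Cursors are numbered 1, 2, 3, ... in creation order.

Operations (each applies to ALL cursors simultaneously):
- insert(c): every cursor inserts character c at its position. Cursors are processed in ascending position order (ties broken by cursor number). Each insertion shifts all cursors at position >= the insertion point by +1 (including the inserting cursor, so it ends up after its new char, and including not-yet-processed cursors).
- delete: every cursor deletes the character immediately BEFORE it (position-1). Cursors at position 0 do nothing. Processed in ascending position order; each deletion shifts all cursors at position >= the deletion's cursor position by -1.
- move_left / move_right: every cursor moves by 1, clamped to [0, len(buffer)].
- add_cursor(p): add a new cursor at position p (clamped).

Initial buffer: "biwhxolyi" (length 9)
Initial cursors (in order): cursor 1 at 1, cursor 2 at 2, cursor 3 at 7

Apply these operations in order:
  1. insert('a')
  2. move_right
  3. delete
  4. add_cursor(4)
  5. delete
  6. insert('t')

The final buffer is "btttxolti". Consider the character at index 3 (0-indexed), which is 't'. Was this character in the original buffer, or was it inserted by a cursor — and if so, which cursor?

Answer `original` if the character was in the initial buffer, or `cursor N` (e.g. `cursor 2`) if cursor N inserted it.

After op 1 (insert('a')): buffer="baiawhxolayi" (len 12), cursors c1@2 c2@4 c3@10, authorship .1.2.....3..
After op 2 (move_right): buffer="baiawhxolayi" (len 12), cursors c1@3 c2@5 c3@11, authorship .1.2.....3..
After op 3 (delete): buffer="baahxolai" (len 9), cursors c1@2 c2@3 c3@8, authorship .12....3.
After op 4 (add_cursor(4)): buffer="baahxolai" (len 9), cursors c1@2 c2@3 c4@4 c3@8, authorship .12....3.
After op 5 (delete): buffer="bxoli" (len 5), cursors c1@1 c2@1 c4@1 c3@4, authorship .....
After op 6 (insert('t')): buffer="btttxolti" (len 9), cursors c1@4 c2@4 c4@4 c3@8, authorship .124...3.
Authorship (.=original, N=cursor N): . 1 2 4 . . . 3 .
Index 3: author = 4

Answer: cursor 4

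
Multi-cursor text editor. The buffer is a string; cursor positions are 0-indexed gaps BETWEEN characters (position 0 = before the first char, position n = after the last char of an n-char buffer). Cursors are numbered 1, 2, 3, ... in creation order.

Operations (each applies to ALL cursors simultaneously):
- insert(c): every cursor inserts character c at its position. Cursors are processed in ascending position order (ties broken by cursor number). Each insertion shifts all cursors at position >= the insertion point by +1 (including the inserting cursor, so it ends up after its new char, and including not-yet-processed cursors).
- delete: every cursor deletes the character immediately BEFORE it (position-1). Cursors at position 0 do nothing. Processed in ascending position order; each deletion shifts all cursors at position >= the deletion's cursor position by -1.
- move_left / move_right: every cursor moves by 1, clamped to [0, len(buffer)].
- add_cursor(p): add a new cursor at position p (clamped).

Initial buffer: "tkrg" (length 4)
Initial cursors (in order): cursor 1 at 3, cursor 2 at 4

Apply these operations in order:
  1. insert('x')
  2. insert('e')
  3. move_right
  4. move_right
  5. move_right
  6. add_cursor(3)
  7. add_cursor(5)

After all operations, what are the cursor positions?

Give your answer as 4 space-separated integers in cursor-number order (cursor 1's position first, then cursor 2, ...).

After op 1 (insert('x')): buffer="tkrxgx" (len 6), cursors c1@4 c2@6, authorship ...1.2
After op 2 (insert('e')): buffer="tkrxegxe" (len 8), cursors c1@5 c2@8, authorship ...11.22
After op 3 (move_right): buffer="tkrxegxe" (len 8), cursors c1@6 c2@8, authorship ...11.22
After op 4 (move_right): buffer="tkrxegxe" (len 8), cursors c1@7 c2@8, authorship ...11.22
After op 5 (move_right): buffer="tkrxegxe" (len 8), cursors c1@8 c2@8, authorship ...11.22
After op 6 (add_cursor(3)): buffer="tkrxegxe" (len 8), cursors c3@3 c1@8 c2@8, authorship ...11.22
After op 7 (add_cursor(5)): buffer="tkrxegxe" (len 8), cursors c3@3 c4@5 c1@8 c2@8, authorship ...11.22

Answer: 8 8 3 5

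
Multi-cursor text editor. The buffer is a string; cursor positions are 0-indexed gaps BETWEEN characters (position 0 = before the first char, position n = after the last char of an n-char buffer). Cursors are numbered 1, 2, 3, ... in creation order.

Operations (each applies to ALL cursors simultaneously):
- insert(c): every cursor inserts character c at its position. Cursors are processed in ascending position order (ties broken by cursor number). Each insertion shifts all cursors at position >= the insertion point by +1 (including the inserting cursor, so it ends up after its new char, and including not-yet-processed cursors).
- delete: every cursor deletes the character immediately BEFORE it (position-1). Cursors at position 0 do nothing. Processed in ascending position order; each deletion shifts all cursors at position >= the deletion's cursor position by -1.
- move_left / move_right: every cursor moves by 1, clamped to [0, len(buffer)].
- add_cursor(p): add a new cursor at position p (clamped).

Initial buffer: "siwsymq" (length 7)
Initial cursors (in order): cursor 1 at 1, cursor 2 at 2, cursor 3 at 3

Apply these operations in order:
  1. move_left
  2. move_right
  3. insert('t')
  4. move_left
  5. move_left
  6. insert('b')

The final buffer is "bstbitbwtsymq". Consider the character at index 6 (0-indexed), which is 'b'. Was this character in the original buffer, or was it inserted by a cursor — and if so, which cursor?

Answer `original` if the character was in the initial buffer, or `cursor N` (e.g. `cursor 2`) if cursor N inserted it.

After op 1 (move_left): buffer="siwsymq" (len 7), cursors c1@0 c2@1 c3@2, authorship .......
After op 2 (move_right): buffer="siwsymq" (len 7), cursors c1@1 c2@2 c3@3, authorship .......
After op 3 (insert('t')): buffer="stitwtsymq" (len 10), cursors c1@2 c2@4 c3@6, authorship .1.2.3....
After op 4 (move_left): buffer="stitwtsymq" (len 10), cursors c1@1 c2@3 c3@5, authorship .1.2.3....
After op 5 (move_left): buffer="stitwtsymq" (len 10), cursors c1@0 c2@2 c3@4, authorship .1.2.3....
After op 6 (insert('b')): buffer="bstbitbwtsymq" (len 13), cursors c1@1 c2@4 c3@7, authorship 1.12.23.3....
Authorship (.=original, N=cursor N): 1 . 1 2 . 2 3 . 3 . . . .
Index 6: author = 3

Answer: cursor 3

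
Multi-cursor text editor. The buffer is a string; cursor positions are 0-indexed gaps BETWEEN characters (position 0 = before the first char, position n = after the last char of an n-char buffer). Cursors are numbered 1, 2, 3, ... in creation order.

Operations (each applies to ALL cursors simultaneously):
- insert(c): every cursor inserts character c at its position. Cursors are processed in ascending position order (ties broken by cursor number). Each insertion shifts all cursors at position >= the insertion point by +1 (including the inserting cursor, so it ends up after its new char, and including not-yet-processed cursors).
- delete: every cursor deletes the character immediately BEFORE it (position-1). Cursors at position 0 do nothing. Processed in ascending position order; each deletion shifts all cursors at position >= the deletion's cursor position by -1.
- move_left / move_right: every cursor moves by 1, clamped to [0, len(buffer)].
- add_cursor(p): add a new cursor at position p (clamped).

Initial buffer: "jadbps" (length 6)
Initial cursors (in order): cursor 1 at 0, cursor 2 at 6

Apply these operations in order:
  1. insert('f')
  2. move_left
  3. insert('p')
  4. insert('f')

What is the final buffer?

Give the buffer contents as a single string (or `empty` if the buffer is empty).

Answer: pffjadbpspff

Derivation:
After op 1 (insert('f')): buffer="fjadbpsf" (len 8), cursors c1@1 c2@8, authorship 1......2
After op 2 (move_left): buffer="fjadbpsf" (len 8), cursors c1@0 c2@7, authorship 1......2
After op 3 (insert('p')): buffer="pfjadbpspf" (len 10), cursors c1@1 c2@9, authorship 11......22
After op 4 (insert('f')): buffer="pffjadbpspff" (len 12), cursors c1@2 c2@11, authorship 111......222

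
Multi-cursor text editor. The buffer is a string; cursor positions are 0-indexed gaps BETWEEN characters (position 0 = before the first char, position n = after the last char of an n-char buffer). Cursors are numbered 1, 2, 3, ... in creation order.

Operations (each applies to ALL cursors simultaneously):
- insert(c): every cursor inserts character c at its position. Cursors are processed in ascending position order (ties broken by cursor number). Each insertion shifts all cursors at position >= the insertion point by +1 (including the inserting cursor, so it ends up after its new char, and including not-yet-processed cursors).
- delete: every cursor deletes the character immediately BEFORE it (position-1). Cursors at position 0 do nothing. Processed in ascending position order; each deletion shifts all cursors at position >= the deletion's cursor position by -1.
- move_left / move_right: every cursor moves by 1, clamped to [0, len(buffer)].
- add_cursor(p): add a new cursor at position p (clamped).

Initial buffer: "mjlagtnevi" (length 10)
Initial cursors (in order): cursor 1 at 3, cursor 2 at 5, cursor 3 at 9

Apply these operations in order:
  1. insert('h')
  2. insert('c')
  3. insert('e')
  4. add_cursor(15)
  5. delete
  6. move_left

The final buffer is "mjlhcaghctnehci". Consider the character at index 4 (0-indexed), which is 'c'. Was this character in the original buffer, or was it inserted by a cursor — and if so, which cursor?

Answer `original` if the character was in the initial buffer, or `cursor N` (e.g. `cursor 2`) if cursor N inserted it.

After op 1 (insert('h')): buffer="mjlhaghtnevhi" (len 13), cursors c1@4 c2@7 c3@12, authorship ...1..2....3.
After op 2 (insert('c')): buffer="mjlhcaghctnevhci" (len 16), cursors c1@5 c2@9 c3@15, authorship ...11..22....33.
After op 3 (insert('e')): buffer="mjlhceaghcetnevhcei" (len 19), cursors c1@6 c2@11 c3@18, authorship ...111..222....333.
After op 4 (add_cursor(15)): buffer="mjlhceaghcetnevhcei" (len 19), cursors c1@6 c2@11 c4@15 c3@18, authorship ...111..222....333.
After op 5 (delete): buffer="mjlhcaghctnehci" (len 15), cursors c1@5 c2@9 c4@12 c3@14, authorship ...11..22...33.
After op 6 (move_left): buffer="mjlhcaghctnehci" (len 15), cursors c1@4 c2@8 c4@11 c3@13, authorship ...11..22...33.
Authorship (.=original, N=cursor N): . . . 1 1 . . 2 2 . . . 3 3 .
Index 4: author = 1

Answer: cursor 1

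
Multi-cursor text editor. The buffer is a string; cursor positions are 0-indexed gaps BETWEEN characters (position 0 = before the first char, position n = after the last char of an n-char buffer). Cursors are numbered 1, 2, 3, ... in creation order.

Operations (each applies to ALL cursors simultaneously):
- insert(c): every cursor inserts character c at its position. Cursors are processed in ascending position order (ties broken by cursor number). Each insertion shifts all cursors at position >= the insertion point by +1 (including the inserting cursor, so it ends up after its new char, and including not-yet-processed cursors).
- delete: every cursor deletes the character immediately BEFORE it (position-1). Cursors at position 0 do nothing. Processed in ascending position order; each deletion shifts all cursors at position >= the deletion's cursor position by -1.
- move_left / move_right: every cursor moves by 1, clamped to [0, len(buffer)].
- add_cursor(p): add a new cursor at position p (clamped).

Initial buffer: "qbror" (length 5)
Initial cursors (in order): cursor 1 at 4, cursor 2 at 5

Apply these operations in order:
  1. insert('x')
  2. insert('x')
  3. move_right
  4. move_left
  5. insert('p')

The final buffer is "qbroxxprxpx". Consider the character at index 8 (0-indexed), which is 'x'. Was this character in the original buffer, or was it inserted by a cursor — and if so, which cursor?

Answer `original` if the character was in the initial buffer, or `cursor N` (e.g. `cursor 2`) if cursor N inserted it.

After op 1 (insert('x')): buffer="qbroxrx" (len 7), cursors c1@5 c2@7, authorship ....1.2
After op 2 (insert('x')): buffer="qbroxxrxx" (len 9), cursors c1@6 c2@9, authorship ....11.22
After op 3 (move_right): buffer="qbroxxrxx" (len 9), cursors c1@7 c2@9, authorship ....11.22
After op 4 (move_left): buffer="qbroxxrxx" (len 9), cursors c1@6 c2@8, authorship ....11.22
After op 5 (insert('p')): buffer="qbroxxprxpx" (len 11), cursors c1@7 c2@10, authorship ....111.222
Authorship (.=original, N=cursor N): . . . . 1 1 1 . 2 2 2
Index 8: author = 2

Answer: cursor 2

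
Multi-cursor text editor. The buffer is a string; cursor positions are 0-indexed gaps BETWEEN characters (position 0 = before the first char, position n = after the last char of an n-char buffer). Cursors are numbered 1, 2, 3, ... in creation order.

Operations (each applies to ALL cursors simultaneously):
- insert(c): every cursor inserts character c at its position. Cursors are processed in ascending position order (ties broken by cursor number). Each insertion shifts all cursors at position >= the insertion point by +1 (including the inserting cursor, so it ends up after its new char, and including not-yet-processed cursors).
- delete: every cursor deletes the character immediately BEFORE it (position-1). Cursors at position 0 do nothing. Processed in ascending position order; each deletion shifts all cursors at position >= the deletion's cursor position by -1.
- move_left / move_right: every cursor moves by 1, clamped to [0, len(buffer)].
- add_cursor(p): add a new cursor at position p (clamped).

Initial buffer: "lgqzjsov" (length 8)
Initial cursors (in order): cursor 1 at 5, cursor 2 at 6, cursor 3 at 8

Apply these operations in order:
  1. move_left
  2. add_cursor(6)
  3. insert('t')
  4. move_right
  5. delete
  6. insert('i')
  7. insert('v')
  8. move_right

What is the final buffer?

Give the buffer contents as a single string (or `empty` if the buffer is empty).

After op 1 (move_left): buffer="lgqzjsov" (len 8), cursors c1@4 c2@5 c3@7, authorship ........
After op 2 (add_cursor(6)): buffer="lgqzjsov" (len 8), cursors c1@4 c2@5 c4@6 c3@7, authorship ........
After op 3 (insert('t')): buffer="lgqztjtstotv" (len 12), cursors c1@5 c2@7 c4@9 c3@11, authorship ....1.2.4.3.
After op 4 (move_right): buffer="lgqztjtstotv" (len 12), cursors c1@6 c2@8 c4@10 c3@12, authorship ....1.2.4.3.
After op 5 (delete): buffer="lgqztttt" (len 8), cursors c1@5 c2@6 c4@7 c3@8, authorship ....1243
After op 6 (insert('i')): buffer="lgqztitititi" (len 12), cursors c1@6 c2@8 c4@10 c3@12, authorship ....11224433
After op 7 (insert('v')): buffer="lgqztivtivtivtiv" (len 16), cursors c1@7 c2@10 c4@13 c3@16, authorship ....111222444333
After op 8 (move_right): buffer="lgqztivtivtivtiv" (len 16), cursors c1@8 c2@11 c4@14 c3@16, authorship ....111222444333

Answer: lgqztivtivtivtiv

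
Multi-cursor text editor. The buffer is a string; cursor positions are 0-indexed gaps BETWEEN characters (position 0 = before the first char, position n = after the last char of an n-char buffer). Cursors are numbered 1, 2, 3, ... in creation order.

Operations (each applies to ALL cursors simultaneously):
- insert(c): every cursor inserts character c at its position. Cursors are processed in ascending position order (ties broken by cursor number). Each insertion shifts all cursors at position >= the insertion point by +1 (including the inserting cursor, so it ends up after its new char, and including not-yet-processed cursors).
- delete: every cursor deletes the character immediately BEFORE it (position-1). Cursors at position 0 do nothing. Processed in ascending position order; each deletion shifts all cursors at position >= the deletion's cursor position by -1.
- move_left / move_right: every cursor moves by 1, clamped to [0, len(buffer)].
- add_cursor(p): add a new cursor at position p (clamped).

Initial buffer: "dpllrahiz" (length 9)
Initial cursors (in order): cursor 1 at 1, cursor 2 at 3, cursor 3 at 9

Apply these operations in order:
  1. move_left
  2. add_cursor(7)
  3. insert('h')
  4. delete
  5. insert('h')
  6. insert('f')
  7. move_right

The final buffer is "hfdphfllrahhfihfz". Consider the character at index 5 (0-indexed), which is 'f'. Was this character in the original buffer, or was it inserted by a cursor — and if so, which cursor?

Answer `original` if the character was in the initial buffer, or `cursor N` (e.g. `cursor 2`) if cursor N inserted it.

Answer: cursor 2

Derivation:
After op 1 (move_left): buffer="dpllrahiz" (len 9), cursors c1@0 c2@2 c3@8, authorship .........
After op 2 (add_cursor(7)): buffer="dpllrahiz" (len 9), cursors c1@0 c2@2 c4@7 c3@8, authorship .........
After op 3 (insert('h')): buffer="hdphllrahhihz" (len 13), cursors c1@1 c2@4 c4@10 c3@12, authorship 1..2.....4.3.
After op 4 (delete): buffer="dpllrahiz" (len 9), cursors c1@0 c2@2 c4@7 c3@8, authorship .........
After op 5 (insert('h')): buffer="hdphllrahhihz" (len 13), cursors c1@1 c2@4 c4@10 c3@12, authorship 1..2.....4.3.
After op 6 (insert('f')): buffer="hfdphfllrahhfihfz" (len 17), cursors c1@2 c2@6 c4@13 c3@16, authorship 11..22.....44.33.
After op 7 (move_right): buffer="hfdphfllrahhfihfz" (len 17), cursors c1@3 c2@7 c4@14 c3@17, authorship 11..22.....44.33.
Authorship (.=original, N=cursor N): 1 1 . . 2 2 . . . . . 4 4 . 3 3 .
Index 5: author = 2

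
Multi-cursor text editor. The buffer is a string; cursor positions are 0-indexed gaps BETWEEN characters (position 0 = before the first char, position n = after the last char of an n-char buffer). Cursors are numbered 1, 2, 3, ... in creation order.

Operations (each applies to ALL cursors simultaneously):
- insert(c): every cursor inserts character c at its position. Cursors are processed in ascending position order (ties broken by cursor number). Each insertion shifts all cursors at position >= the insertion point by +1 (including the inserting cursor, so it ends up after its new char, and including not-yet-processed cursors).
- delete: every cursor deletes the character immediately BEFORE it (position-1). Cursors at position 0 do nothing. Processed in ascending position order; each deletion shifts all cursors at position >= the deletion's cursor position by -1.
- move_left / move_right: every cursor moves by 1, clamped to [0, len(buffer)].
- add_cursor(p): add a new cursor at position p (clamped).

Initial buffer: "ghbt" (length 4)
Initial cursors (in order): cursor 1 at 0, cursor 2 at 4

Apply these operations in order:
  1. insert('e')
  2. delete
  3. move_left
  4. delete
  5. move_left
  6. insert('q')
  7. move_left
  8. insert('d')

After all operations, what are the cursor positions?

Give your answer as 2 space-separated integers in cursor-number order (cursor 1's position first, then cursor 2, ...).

Answer: 1 4

Derivation:
After op 1 (insert('e')): buffer="eghbte" (len 6), cursors c1@1 c2@6, authorship 1....2
After op 2 (delete): buffer="ghbt" (len 4), cursors c1@0 c2@4, authorship ....
After op 3 (move_left): buffer="ghbt" (len 4), cursors c1@0 c2@3, authorship ....
After op 4 (delete): buffer="ght" (len 3), cursors c1@0 c2@2, authorship ...
After op 5 (move_left): buffer="ght" (len 3), cursors c1@0 c2@1, authorship ...
After op 6 (insert('q')): buffer="qgqht" (len 5), cursors c1@1 c2@3, authorship 1.2..
After op 7 (move_left): buffer="qgqht" (len 5), cursors c1@0 c2@2, authorship 1.2..
After op 8 (insert('d')): buffer="dqgdqht" (len 7), cursors c1@1 c2@4, authorship 11.22..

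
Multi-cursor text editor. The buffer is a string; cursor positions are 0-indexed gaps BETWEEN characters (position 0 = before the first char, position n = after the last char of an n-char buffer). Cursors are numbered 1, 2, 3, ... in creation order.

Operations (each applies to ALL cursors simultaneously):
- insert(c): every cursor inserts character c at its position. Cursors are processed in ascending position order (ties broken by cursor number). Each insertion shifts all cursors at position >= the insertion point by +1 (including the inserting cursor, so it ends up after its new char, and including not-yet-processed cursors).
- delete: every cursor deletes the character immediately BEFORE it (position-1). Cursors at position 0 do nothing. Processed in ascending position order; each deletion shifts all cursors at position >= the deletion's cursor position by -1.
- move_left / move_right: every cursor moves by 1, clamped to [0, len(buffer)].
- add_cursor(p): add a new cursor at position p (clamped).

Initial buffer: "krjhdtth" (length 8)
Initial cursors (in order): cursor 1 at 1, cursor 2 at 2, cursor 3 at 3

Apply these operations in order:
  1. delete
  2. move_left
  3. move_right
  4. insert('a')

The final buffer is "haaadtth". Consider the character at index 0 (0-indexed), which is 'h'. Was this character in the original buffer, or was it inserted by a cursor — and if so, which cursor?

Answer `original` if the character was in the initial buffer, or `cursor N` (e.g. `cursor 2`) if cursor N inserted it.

After op 1 (delete): buffer="hdtth" (len 5), cursors c1@0 c2@0 c3@0, authorship .....
After op 2 (move_left): buffer="hdtth" (len 5), cursors c1@0 c2@0 c3@0, authorship .....
After op 3 (move_right): buffer="hdtth" (len 5), cursors c1@1 c2@1 c3@1, authorship .....
After op 4 (insert('a')): buffer="haaadtth" (len 8), cursors c1@4 c2@4 c3@4, authorship .123....
Authorship (.=original, N=cursor N): . 1 2 3 . . . .
Index 0: author = original

Answer: original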